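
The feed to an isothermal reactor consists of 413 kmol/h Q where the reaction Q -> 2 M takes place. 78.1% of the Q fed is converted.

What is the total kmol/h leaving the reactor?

736 kmol/h

Q reacted = 0.781 × 413 = 322.6 kmol/h; ν_Q = −1, so ξ = 322.6/1 = 322.6 kmol/h.
Outlet amounts (n = n₀ + ν ξ):
  Q: 413 − 1(322.6) = 90.45
  M: 0 + 2(322.6) = 645.1
Total out = 90.45 + 645.1 = 735.6 kmol/h.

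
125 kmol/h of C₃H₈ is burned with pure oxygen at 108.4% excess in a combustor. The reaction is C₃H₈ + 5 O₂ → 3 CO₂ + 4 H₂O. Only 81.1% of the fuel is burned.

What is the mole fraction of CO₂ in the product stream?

0.199

Stoichiometric O₂ = 5 × 125 = 625 kmol/h; O₂ fed = 625 × 2.084 = 1302 kmol/h.
Fuel reacted = 0.811 × 125 → ξ = 101.4 kmol/h.
Outlet (n = n₀ + ν ξ):
  C₃H₈: 125 − 1(101.4) = 23.62
  O₂: 1302 − 5(101.4) = 795.6
  CO₂: 0 + 3(101.4) = 304.1
  H₂O: 0 + 4(101.4) = 405.5
Total out = 1529 kmol/h; y_CO₂ = 304.1 / 1529 = 0.1989.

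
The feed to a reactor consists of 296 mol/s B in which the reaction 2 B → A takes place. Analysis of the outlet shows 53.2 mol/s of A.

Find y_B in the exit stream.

For A: n = n₀ + 1ξ → 53.2 = 0 + 1ξ, giving ξ = 53.2 mol/s.
Outlet amounts (n = n₀ + ν ξ):
  B: 296 − 2(53.2) = 189.6
  A: 0 + 1(53.2) = 53.2
Total out = 242.8 mol/s; y_B = 189.6 / 242.8 = 0.7809.

0.781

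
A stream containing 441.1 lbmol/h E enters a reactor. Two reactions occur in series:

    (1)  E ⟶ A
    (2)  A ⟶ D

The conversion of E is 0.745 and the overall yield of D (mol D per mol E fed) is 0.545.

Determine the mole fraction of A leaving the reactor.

Conversion of E: E consumed = 1ξ₁ = 0.745 × 441.1 → ξ₁ = 328.6 lbmol/h.
Yield of D: 1ξ₂ / 441.1 = 0.545 → ξ₂ = 240.4 lbmol/h.
Outlet amounts (n = n₀ + Σ ν·ξ):
  E: 441.1 − 1(328.6) = 112.5
  A: 0 + 1(328.6) − 1(240.4) = 88.22
  D: 0 + 1(240.4) = 240.4
Total out = 441.1 lbmol/h; y_A = 88.22 / 441.1 = 0.2.

0.2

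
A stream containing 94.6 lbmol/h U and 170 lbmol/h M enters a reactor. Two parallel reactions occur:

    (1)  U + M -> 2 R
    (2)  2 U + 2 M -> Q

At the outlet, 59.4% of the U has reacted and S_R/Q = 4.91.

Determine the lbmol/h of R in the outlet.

Conversion of U: U consumed = 0.594 × 94.6 = 56.19 lbmol/h = 1ξ₁ + 2ξ₂.
Selectivity: 2ξ₁ / (1ξ₂) = 4.91 → ξ₁ = 2.455 ξ₂.
Substitute: (1·2.455 + 2) ξ₂ = 56.19 → ξ₂ = 12.61 lbmol/h, ξ₁ = 30.97 lbmol/h.
Outlet amounts (n = n₀ + Σ ν·ξ):
  U: 94.6 − 1(30.97) − 2(12.61) = 38.41
  M: 170 − 1(30.97) − 2(12.61) = 113.8
  R: 0 + 2(30.97) = 61.93
  Q: 0 + 1(12.61) = 12.61

61.9 lbmol/h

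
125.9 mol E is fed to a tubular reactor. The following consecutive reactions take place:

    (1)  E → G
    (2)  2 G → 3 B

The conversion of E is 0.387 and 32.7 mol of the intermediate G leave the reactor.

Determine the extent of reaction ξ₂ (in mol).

Conversion of E: E consumed = 1ξ₁ = 0.387 × 125.9 → ξ₁ = 48.72 mol.
G balance: n_G = 0 + 1ξ₁ − 2ξ₂ = 32.7 → ξ₂ = (1·48.72 − 32.7)/2 = 8.012 mol.
Outlet amounts (n = n₀ + Σ ν·ξ):
  E: 125.9 − 1(48.72) = 77.18
  G: 0 + 1(48.72) − 2(8.012) = 32.7
  B: 0 + 3(8.012) = 24.03

ξ₂ = 8.01 mol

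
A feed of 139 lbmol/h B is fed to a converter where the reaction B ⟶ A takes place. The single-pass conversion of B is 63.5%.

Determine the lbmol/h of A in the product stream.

88.3 lbmol/h

B reacted = 0.635 × 139 = 88.27 lbmol/h; ν_B = −1, so ξ = 88.27/1 = 88.27 lbmol/h.
Outlet amounts (n = n₀ + ν ξ):
  B: 139 − 1(88.27) = 50.73
  A: 0 + 1(88.27) = 88.27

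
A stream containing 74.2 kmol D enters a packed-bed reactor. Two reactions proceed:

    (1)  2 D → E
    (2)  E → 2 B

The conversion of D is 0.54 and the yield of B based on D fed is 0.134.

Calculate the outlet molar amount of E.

Conversion of D: D consumed = 2ξ₁ = 0.54 × 74.2 → ξ₁ = 20.03 kmol.
Yield of B: 2ξ₂ / 74.2 = 0.134 → ξ₂ = 4.971 kmol.
Outlet amounts (n = n₀ + Σ ν·ξ):
  D: 74.2 − 2(20.03) = 34.13
  E: 0 + 1(20.03) − 1(4.971) = 15.06
  B: 0 + 2(4.971) = 9.943

15.1 kmol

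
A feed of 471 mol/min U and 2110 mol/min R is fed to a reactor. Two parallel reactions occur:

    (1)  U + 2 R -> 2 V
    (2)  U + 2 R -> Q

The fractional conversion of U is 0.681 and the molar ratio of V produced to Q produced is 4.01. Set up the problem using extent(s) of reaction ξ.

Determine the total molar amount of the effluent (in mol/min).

Conversion of U: U consumed = 0.681 × 471 = 320.8 mol/min = 1ξ₁ + 1ξ₂.
Selectivity: 2ξ₁ / (1ξ₂) = 4.01 → ξ₁ = 2.005 ξ₂.
Substitute: (1·2.005 + 1) ξ₂ = 320.8 → ξ₂ = 106.7 mol/min, ξ₁ = 214 mol/min.
Outlet amounts (n = n₀ + Σ ν·ξ):
  U: 471 − 1(214) − 1(106.7) = 150.2
  R: 2110 − 2(214) − 2(106.7) = 1468
  V: 0 + 2(214) = 428
  Q: 0 + 1(106.7) = 106.7
Total out = 150.2 + 1468 + 428 + 106.7 = 2154 mol/min.

2150 mol/min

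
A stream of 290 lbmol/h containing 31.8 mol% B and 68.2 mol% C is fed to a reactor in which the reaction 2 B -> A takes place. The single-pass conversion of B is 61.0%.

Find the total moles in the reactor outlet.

B reacted = 0.61 × 92.22 = 56.25 lbmol/h; ν_B = −2, so ξ = 56.25/2 = 28.13 lbmol/h.
Outlet amounts (n = n₀ + ν ξ):
  B: 92.22 − 2(28.13) = 35.97
  A: 0 + 1(28.13) = 28.13
  C: 197.8 (inert)
Total out = 35.97 + 28.13 + 197.8 = 261.9 lbmol/h.

262 lbmol/h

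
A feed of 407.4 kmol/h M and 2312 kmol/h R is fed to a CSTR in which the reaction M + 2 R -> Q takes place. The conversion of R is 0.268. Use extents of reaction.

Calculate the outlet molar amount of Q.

R reacted = 0.268 × 2312 = 619.6 kmol/h; ν_R = −2, so ξ = 619.6/2 = 309.8 kmol/h.
Outlet amounts (n = n₀ + ν ξ):
  M: 407.4 − 1(309.8) = 97.59
  R: 2312 − 2(309.8) = 1692
  Q: 0 + 1(309.8) = 309.8

310 kmol/h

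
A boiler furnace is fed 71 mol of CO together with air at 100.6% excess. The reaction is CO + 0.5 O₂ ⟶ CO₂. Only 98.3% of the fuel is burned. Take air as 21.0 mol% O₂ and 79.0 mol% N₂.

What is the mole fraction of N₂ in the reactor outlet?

0.714

Stoichiometric O₂ = 0.5 × 71 = 35.5 mol; O₂ fed = 35.5 × 2.006 = 71.21 mol.
N₂ fed = 71.21 × 79/21 = 267.9 mol.
Fuel reacted = 0.983 × 71 → ξ = 69.79 mol.
Outlet (n = n₀ + ν ξ):
  CO: 71 − 1(69.79) = 1.207
  O₂: 71.21 − 0.5(69.79) = 36.32
  N₂: 267.9 (inert)
  CO₂: 0 + 1(69.79) = 69.79
Total out = 375.2 mol; y_N₂ = 267.9 / 375.2 = 0.714.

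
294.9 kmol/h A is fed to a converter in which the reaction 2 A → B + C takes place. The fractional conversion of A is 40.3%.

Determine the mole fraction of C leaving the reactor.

0.202

A reacted = 0.403 × 294.9 = 118.8 kmol/h; ν_A = −2, so ξ = 118.8/2 = 59.42 kmol/h.
Outlet amounts (n = n₀ + ν ξ):
  A: 294.9 − 2(59.42) = 176.1
  B: 0 + 1(59.42) = 59.42
  C: 0 + 1(59.42) = 59.42
Total out = 294.9 kmol/h; y_C = 59.42 / 294.9 = 0.2015.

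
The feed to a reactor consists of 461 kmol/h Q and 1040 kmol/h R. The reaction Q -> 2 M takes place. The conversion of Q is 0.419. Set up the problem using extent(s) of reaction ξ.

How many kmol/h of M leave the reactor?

Q reacted = 0.419 × 461 = 193.2 kmol/h; ν_Q = −1, so ξ = 193.2/1 = 193.2 kmol/h.
Outlet amounts (n = n₀ + ν ξ):
  Q: 461 − 1(193.2) = 267.8
  M: 0 + 2(193.2) = 386.3
  R: 1040 (inert)

386 kmol/h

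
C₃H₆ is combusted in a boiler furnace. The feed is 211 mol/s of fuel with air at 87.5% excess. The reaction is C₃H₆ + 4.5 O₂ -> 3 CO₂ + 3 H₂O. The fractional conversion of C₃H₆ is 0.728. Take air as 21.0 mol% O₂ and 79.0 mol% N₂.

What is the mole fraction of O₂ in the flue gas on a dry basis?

Stoichiometric O₂ = 4.5 × 211 = 949.5 mol/s; O₂ fed = 949.5 × 1.875 = 1780 mol/s.
N₂ fed = 1780 × 79/21 = 6697 mol/s.
Fuel reacted = 0.728 × 211 → ξ = 153.6 mol/s.
Outlet (n = n₀ + ν ξ):
  C₃H₆: 211 − 1(153.6) = 57.39
  O₂: 1780 − 4.5(153.6) = 1089
  N₂: 6697 (inert)
  CO₂: 0 + 3(153.6) = 460.8
  H₂O: 0 + 3(153.6) = 460.8
Dry total = 8305 mol/s; y_O₂ (dry) = 1089 / 8305 = 0.1311.

0.131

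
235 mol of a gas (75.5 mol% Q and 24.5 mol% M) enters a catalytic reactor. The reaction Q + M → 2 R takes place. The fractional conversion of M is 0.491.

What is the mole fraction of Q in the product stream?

0.635

M reacted = 0.491 × 57.58 = 28.27 mol; ν_M = −1, so ξ = 28.27/1 = 28.27 mol.
Outlet amounts (n = n₀ + ν ξ):
  Q: 177.4 − 1(28.27) = 149.2
  M: 57.58 − 1(28.27) = 29.31
  R: 0 + 2(28.27) = 56.54
Total out = 235 mol; y_Q = 149.2 / 235 = 0.6347.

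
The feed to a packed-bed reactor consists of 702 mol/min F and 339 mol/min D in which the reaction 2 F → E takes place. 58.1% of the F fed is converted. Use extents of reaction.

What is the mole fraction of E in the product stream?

F reacted = 0.581 × 702 = 407.9 mol/min; ν_F = −2, so ξ = 407.9/2 = 203.9 mol/min.
Outlet amounts (n = n₀ + ν ξ):
  F: 702 − 2(203.9) = 294.1
  E: 0 + 1(203.9) = 203.9
  D: 339 (inert)
Total out = 837.1 mol/min; y_E = 203.9 / 837.1 = 0.2436.

0.244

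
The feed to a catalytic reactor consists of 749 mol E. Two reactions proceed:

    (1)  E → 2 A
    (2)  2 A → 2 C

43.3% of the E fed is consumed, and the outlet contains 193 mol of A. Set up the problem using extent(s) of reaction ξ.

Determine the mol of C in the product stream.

Conversion of E: E consumed = 1ξ₁ = 0.433 × 749 → ξ₁ = 324.3 mol.
A balance: n_A = 0 + 2ξ₁ − 2ξ₂ = 193 → ξ₂ = (2·324.3 − 193)/2 = 227.8 mol.
Outlet amounts (n = n₀ + Σ ν·ξ):
  E: 749 − 1(324.3) = 424.7
  A: 0 + 2(324.3) − 2(227.8) = 193
  C: 0 + 2(227.8) = 455.6

456 mol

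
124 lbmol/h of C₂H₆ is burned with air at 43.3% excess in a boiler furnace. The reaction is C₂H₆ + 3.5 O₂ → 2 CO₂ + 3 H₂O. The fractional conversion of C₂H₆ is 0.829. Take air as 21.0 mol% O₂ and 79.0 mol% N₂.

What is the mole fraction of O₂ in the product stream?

0.0836

Stoichiometric O₂ = 3.5 × 124 = 434 lbmol/h; O₂ fed = 434 × 1.433 = 621.9 lbmol/h.
N₂ fed = 621.9 × 79/21 = 2340 lbmol/h.
Fuel reacted = 0.829 × 124 → ξ = 102.8 lbmol/h.
Outlet (n = n₀ + ν ξ):
  C₂H₆: 124 − 1(102.8) = 21.2
  O₂: 621.9 − 3.5(102.8) = 262.1
  N₂: 2340 (inert)
  CO₂: 0 + 2(102.8) = 205.6
  H₂O: 0 + 3(102.8) = 308.4
Total out = 3137 lbmol/h; y_O₂ = 262.1 / 3137 = 0.08356.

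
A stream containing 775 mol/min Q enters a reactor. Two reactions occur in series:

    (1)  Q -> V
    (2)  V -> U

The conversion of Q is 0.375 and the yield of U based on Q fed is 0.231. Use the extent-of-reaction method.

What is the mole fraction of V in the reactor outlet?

Conversion of Q: Q consumed = 1ξ₁ = 0.375 × 775 → ξ₁ = 290.6 mol/min.
Yield of U: 1ξ₂ / 775 = 0.231 → ξ₂ = 179 mol/min.
Outlet amounts (n = n₀ + Σ ν·ξ):
  Q: 775 − 1(290.6) = 484.4
  V: 0 + 1(290.6) − 1(179) = 111.6
  U: 0 + 1(179) = 179
Total out = 775 mol/min; y_V = 111.6 / 775 = 0.144.

0.144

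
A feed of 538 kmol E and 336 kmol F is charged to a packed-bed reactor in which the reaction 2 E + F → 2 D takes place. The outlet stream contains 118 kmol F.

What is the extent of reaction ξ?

For F: n = n₀ − 1ξ → 118 = 336 − 1ξ, giving ξ = 218 kmol.
Outlet amounts (n = n₀ + ν ξ):
  E: 538 − 2(218) = 102
  F: 336 − 1(218) = 118
  D: 0 + 2(218) = 436

ξ = 218 kmol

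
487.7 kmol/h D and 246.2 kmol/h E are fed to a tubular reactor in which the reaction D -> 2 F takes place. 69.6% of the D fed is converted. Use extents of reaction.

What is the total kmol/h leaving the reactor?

D reacted = 0.696 × 487.7 = 339.4 kmol/h; ν_D = −1, so ξ = 339.4/1 = 339.4 kmol/h.
Outlet amounts (n = n₀ + ν ξ):
  D: 487.7 − 1(339.4) = 148.3
  F: 0 + 2(339.4) = 678.9
  E: 246.2 (inert)
Total out = 148.3 + 678.9 + 246.2 = 1073 kmol/h.

1070 kmol/h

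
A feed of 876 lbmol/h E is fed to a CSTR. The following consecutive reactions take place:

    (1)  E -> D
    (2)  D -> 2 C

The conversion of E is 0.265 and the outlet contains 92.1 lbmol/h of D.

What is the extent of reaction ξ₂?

Conversion of E: E consumed = 1ξ₁ = 0.265 × 876 → ξ₁ = 232.1 lbmol/h.
D balance: n_D = 0 + 1ξ₁ − 1ξ₂ = 92.1 → ξ₂ = (1·232.1 − 92.1)/1 = 140 lbmol/h.
Outlet amounts (n = n₀ + Σ ν·ξ):
  E: 876 − 1(232.1) = 643.9
  D: 0 + 1(232.1) − 1(140) = 92.1
  C: 0 + 2(140) = 280.1

ξ₂ = 140 lbmol/h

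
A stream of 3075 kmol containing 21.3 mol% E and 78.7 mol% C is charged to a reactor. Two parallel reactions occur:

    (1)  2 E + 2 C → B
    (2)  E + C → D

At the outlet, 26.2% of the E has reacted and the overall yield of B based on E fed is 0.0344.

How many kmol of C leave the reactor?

Yield of B: 1ξ₁ / 655 = 0.0344 → ξ₁ = 22.53 kmol.
Conversion of E: 2ξ₁ + 1ξ₂ = 0.262 × 655 = 171.6 → ξ₂ = 126.5 kmol.
Outlet amounts (n = n₀ + Σ ν·ξ):
  E: 655 − 2(22.53) − 1(126.5) = 483.4
  C: 2420 − 2(22.53) − 1(126.5) = 2248
  B: 0 + 1(22.53) = 22.53
  D: 0 + 1(126.5) = 126.5

2250 kmol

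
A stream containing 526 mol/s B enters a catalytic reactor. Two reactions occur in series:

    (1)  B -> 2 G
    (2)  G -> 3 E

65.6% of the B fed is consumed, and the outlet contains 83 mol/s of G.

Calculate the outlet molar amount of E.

Conversion of B: B consumed = 1ξ₁ = 0.656 × 526 → ξ₁ = 345.1 mol/s.
G balance: n_G = 0 + 2ξ₁ − 1ξ₂ = 83 → ξ₂ = (2·345.1 − 83)/1 = 607.1 mol/s.
Outlet amounts (n = n₀ + Σ ν·ξ):
  B: 526 − 1(345.1) = 180.9
  G: 0 + 2(345.1) − 1(607.1) = 83
  E: 0 + 3(607.1) = 1821

1820 mol/s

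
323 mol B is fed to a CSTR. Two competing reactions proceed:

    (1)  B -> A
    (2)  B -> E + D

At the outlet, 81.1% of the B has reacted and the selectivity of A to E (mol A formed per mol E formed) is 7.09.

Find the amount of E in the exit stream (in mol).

Conversion of B: B consumed = 0.811 × 323 = 262 mol = 1ξ₁ + 1ξ₂.
Selectivity: 1ξ₁ / (1ξ₂) = 7.09 → ξ₁ = 7.09 ξ₂.
Substitute: (1·7.09 + 1) ξ₂ = 262 → ξ₂ = 32.38 mol, ξ₁ = 229.6 mol.
Outlet amounts (n = n₀ + Σ ν·ξ):
  B: 323 − 1(229.6) − 1(32.38) = 61.05
  A: 0 + 1(229.6) = 229.6
  E: 0 + 1(32.38) = 32.38
  D: 0 + 1(32.38) = 32.38

32.4 mol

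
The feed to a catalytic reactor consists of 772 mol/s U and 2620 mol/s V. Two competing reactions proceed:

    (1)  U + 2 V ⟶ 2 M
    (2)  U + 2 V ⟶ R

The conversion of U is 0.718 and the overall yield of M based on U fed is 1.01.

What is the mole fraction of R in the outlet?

0.0615

Yield of M: 2ξ₁ / 772 = 1.01 → ξ₁ = 389.9 mol/s.
Conversion of U: 1ξ₁ + 1ξ₂ = 0.718 × 772 = 554.3 → ξ₂ = 164.4 mol/s.
Outlet amounts (n = n₀ + Σ ν·ξ):
  U: 772 − 1(389.9) − 1(164.4) = 217.7
  V: 2620 − 2(389.9) − 2(164.4) = 1511
  M: 0 + 2(389.9) = 779.7
  R: 0 + 1(164.4) = 164.4
Total out = 2673 mol/s; y_R = 164.4 / 2673 = 0.06151.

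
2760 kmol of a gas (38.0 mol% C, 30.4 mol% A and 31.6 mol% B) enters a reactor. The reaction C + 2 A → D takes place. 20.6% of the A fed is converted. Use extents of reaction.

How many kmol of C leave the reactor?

962 kmol

A reacted = 0.206 × 839 = 172.8 kmol; ν_A = −2, so ξ = 172.8/2 = 86.42 kmol.
Outlet amounts (n = n₀ + ν ξ):
  C: 1049 − 1(86.42) = 962.4
  A: 839 − 2(86.42) = 666.2
  D: 0 + 1(86.42) = 86.42
  B: 872.2 (inert)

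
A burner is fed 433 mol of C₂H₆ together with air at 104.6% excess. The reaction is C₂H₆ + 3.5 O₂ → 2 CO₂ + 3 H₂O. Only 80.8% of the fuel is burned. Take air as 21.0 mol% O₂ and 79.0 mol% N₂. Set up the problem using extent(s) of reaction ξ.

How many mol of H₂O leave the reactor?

Stoichiometric O₂ = 3.5 × 433 = 1516 mol; O₂ fed = 1516 × 2.046 = 3101 mol.
N₂ fed = 3101 × 79/21 = 11660 mol.
Fuel reacted = 0.808 × 433 → ξ = 349.9 mol.
Outlet (n = n₀ + ν ξ):
  C₂H₆: 433 − 1(349.9) = 83.14
  O₂: 3101 − 3.5(349.9) = 1876
  N₂: 11660 (inert)
  CO₂: 0 + 2(349.9) = 699.7
  H₂O: 0 + 3(349.9) = 1050

1050 mol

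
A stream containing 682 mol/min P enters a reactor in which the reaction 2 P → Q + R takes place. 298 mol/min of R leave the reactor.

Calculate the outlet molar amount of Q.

For R: n = n₀ + 1ξ → 298 = 0 + 1ξ, giving ξ = 298 mol/min.
Outlet amounts (n = n₀ + ν ξ):
  P: 682 − 2(298) = 86
  Q: 0 + 1(298) = 298
  R: 0 + 1(298) = 298

298 mol/min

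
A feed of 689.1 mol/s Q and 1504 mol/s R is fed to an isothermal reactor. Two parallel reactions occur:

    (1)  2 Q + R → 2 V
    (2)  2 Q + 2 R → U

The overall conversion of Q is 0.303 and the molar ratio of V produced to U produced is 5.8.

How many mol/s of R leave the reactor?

1370 mol/s

Conversion of Q: Q consumed = 0.303 × 689.1 = 208.8 mol/s = 2ξ₁ + 2ξ₂.
Selectivity: 2ξ₁ / (1ξ₂) = 5.8 → ξ₁ = 2.9 ξ₂.
Substitute: (2·2.9 + 2) ξ₂ = 208.8 → ξ₂ = 26.77 mol/s, ξ₁ = 77.63 mol/s.
Outlet amounts (n = n₀ + Σ ν·ξ):
  Q: 689.1 − 2(77.63) − 2(26.77) = 480.3
  R: 1504 − 1(77.63) − 2(26.77) = 1373
  V: 0 + 2(77.63) = 155.3
  U: 0 + 1(26.77) = 26.77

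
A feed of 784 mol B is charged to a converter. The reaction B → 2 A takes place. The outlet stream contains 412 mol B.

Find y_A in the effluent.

0.644

For B: n = n₀ − 1ξ → 412 = 784 − 1ξ, giving ξ = 372 mol.
Outlet amounts (n = n₀ + ν ξ):
  B: 784 − 1(372) = 412
  A: 0 + 2(372) = 744
Total out = 1156 mol; y_A = 744 / 1156 = 0.6436.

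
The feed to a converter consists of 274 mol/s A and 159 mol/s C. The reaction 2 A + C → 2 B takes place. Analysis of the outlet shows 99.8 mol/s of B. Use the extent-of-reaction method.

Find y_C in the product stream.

For B: n = n₀ + 2ξ → 99.8 = 0 + 2ξ, giving ξ = 49.9 mol/s.
Outlet amounts (n = n₀ + ν ξ):
  A: 274 − 2(49.9) = 174.2
  C: 159 − 1(49.9) = 109.1
  B: 0 + 2(49.9) = 99.8
Total out = 383.1 mol/s; y_C = 109.1 / 383.1 = 0.2848.

0.285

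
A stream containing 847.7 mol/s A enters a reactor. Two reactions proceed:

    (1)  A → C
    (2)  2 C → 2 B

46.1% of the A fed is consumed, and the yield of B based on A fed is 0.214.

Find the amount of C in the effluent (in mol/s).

Conversion of A: A consumed = 1ξ₁ = 0.461 × 847.7 → ξ₁ = 390.8 mol/s.
Yield of B: 2ξ₂ / 847.7 = 0.214 → ξ₂ = 90.7 mol/s.
Outlet amounts (n = n₀ + Σ ν·ξ):
  A: 847.7 − 1(390.8) = 456.9
  C: 0 + 1(390.8) − 2(90.7) = 209.4
  B: 0 + 2(90.7) = 181.4

209 mol/s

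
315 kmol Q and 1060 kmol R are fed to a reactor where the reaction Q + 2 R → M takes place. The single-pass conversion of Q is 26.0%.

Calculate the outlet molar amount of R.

Q reacted = 0.26 × 315 = 81.9 kmol; ν_Q = −1, so ξ = 81.9/1 = 81.9 kmol.
Outlet amounts (n = n₀ + ν ξ):
  Q: 315 − 1(81.9) = 233.1
  R: 1060 − 2(81.9) = 896.2
  M: 0 + 1(81.9) = 81.9

896 kmol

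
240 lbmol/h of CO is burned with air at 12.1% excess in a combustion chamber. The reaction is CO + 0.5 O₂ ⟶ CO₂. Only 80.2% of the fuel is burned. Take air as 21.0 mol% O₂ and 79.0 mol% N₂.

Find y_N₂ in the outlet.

0.645

Stoichiometric O₂ = 0.5 × 240 = 120 lbmol/h; O₂ fed = 120 × 1.121 = 134.5 lbmol/h.
N₂ fed = 134.5 × 79/21 = 506.1 lbmol/h.
Fuel reacted = 0.802 × 240 → ξ = 192.5 lbmol/h.
Outlet (n = n₀ + ν ξ):
  CO: 240 − 1(192.5) = 47.52
  O₂: 134.5 − 0.5(192.5) = 38.28
  N₂: 506.1 (inert)
  CO₂: 0 + 1(192.5) = 192.5
Total out = 784.3 lbmol/h; y_N₂ = 506.1 / 784.3 = 0.6452.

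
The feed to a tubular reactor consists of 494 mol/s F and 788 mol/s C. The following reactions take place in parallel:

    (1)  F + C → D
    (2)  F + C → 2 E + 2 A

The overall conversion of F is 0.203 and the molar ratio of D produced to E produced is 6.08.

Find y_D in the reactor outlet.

Conversion of F: F consumed = 0.203 × 494 = 100.3 mol/s = 1ξ₁ + 1ξ₂.
Selectivity: 1ξ₁ / (2ξ₂) = 6.08 → ξ₁ = 12.16 ξ₂.
Substitute: (1·12.16 + 1) ξ₂ = 100.3 → ξ₂ = 7.62 mol/s, ξ₁ = 92.66 mol/s.
Outlet amounts (n = n₀ + Σ ν·ξ):
  F: 494 − 1(92.66) − 1(7.62) = 393.7
  C: 788 − 1(92.66) − 1(7.62) = 687.7
  D: 0 + 1(92.66) = 92.66
  E: 0 + 2(7.62) = 15.24
  A: 0 + 2(7.62) = 15.24
Total out = 1205 mol/s; y_D = 92.66 / 1205 = 0.07692.

0.0769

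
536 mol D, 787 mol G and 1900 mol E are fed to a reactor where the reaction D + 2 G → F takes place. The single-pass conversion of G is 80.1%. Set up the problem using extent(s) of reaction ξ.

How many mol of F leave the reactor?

G reacted = 0.801 × 787 = 630.4 mol; ν_G = −2, so ξ = 630.4/2 = 315.2 mol.
Outlet amounts (n = n₀ + ν ξ):
  D: 536 − 1(315.2) = 220.8
  G: 787 − 2(315.2) = 156.6
  F: 0 + 1(315.2) = 315.2
  E: 1900 (inert)

315 mol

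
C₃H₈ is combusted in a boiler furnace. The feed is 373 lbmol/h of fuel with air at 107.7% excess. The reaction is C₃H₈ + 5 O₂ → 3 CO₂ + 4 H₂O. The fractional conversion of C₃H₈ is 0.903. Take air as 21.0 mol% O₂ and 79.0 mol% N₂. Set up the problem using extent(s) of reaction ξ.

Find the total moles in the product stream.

19200 lbmol/h

Stoichiometric O₂ = 5 × 373 = 1865 lbmol/h; O₂ fed = 1865 × 2.077 = 3874 lbmol/h.
N₂ fed = 3874 × 79/21 = 14570 lbmol/h.
Fuel reacted = 0.903 × 373 → ξ = 336.8 lbmol/h.
Outlet (n = n₀ + ν ξ):
  C₃H₈: 373 − 1(336.8) = 36.18
  O₂: 3874 − 5(336.8) = 2190
  N₂: 14570 (inert)
  CO₂: 0 + 3(336.8) = 1010
  H₂O: 0 + 4(336.8) = 1347
Total out = 36.18 + 2190 + 14570 + 1010 + 1347 = 19160 lbmol/h.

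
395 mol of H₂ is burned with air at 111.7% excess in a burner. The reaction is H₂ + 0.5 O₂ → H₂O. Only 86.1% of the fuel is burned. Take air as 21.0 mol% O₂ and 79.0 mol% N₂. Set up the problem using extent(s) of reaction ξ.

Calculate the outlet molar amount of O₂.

248 mol

Stoichiometric O₂ = 0.5 × 395 = 197.5 mol; O₂ fed = 197.5 × 2.117 = 418.1 mol.
N₂ fed = 418.1 × 79/21 = 1573 mol.
Fuel reacted = 0.861 × 395 → ξ = 340.1 mol.
Outlet (n = n₀ + ν ξ):
  H₂: 395 − 1(340.1) = 54.91
  O₂: 418.1 − 0.5(340.1) = 248.1
  N₂: 1573 (inert)
  H₂O: 0 + 1(340.1) = 340.1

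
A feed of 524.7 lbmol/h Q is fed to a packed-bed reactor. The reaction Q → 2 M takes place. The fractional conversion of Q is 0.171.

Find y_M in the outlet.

Q reacted = 0.171 × 524.7 = 89.72 lbmol/h; ν_Q = −1, so ξ = 89.72/1 = 89.72 lbmol/h.
Outlet amounts (n = n₀ + ν ξ):
  Q: 524.7 − 1(89.72) = 435
  M: 0 + 2(89.72) = 179.4
Total out = 614.4 lbmol/h; y_M = 179.4 / 614.4 = 0.2921.

0.292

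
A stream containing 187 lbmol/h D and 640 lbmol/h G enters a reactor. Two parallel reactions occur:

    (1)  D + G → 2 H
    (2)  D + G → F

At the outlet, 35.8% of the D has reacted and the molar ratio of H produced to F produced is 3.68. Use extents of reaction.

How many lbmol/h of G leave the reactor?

573 lbmol/h

Conversion of D: D consumed = 0.358 × 187 = 66.95 lbmol/h = 1ξ₁ + 1ξ₂.
Selectivity: 2ξ₁ / (1ξ₂) = 3.68 → ξ₁ = 1.84 ξ₂.
Substitute: (1·1.84 + 1) ξ₂ = 66.95 → ξ₂ = 23.57 lbmol/h, ξ₁ = 43.37 lbmol/h.
Outlet amounts (n = n₀ + Σ ν·ξ):
  D: 187 − 1(43.37) − 1(23.57) = 120.1
  G: 640 − 1(43.37) − 1(23.57) = 573.1
  H: 0 + 2(43.37) = 86.75
  F: 0 + 1(23.57) = 23.57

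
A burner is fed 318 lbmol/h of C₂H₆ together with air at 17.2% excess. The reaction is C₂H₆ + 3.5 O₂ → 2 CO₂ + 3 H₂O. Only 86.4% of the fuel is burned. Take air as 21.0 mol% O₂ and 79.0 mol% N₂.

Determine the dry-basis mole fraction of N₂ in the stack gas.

Stoichiometric O₂ = 3.5 × 318 = 1113 lbmol/h; O₂ fed = 1113 × 1.172 = 1304 lbmol/h.
N₂ fed = 1304 × 79/21 = 4907 lbmol/h.
Fuel reacted = 0.864 × 318 → ξ = 274.8 lbmol/h.
Outlet (n = n₀ + ν ξ):
  C₂H₆: 318 − 1(274.8) = 43.25
  O₂: 1304 − 3.5(274.8) = 342.8
  N₂: 4907 (inert)
  CO₂: 0 + 2(274.8) = 549.5
  H₂O: 0 + 3(274.8) = 824.3
Dry total = 5843 lbmol/h; y_N₂ (dry) = 4907 / 5843 = 0.8399.

0.84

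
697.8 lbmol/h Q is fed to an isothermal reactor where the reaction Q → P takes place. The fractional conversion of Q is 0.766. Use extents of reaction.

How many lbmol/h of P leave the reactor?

535 lbmol/h

Q reacted = 0.766 × 697.8 = 534.5 lbmol/h; ν_Q = −1, so ξ = 534.5/1 = 534.5 lbmol/h.
Outlet amounts (n = n₀ + ν ξ):
  Q: 697.8 − 1(534.5) = 163.3
  P: 0 + 1(534.5) = 534.5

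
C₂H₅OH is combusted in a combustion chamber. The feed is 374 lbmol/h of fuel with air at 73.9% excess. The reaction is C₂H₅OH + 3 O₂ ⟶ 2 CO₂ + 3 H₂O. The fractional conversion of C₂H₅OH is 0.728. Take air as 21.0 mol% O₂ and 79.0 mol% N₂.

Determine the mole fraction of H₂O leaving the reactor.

0.0822

Stoichiometric O₂ = 3 × 374 = 1122 lbmol/h; O₂ fed = 1122 × 1.739 = 1951 lbmol/h.
N₂ fed = 1951 × 79/21 = 7340 lbmol/h.
Fuel reacted = 0.728 × 374 → ξ = 272.3 lbmol/h.
Outlet (n = n₀ + ν ξ):
  C₂H₅OH: 374 − 1(272.3) = 101.7
  O₂: 1951 − 3(272.3) = 1134
  N₂: 7340 (inert)
  CO₂: 0 + 2(272.3) = 544.5
  H₂O: 0 + 3(272.3) = 816.8
Total out = 9938 lbmol/h; y_H₂O = 816.8 / 9938 = 0.0822.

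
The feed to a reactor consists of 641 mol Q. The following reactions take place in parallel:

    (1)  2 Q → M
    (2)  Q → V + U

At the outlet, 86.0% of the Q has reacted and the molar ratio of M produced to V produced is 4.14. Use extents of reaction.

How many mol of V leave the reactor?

59.4 mol

Conversion of Q: Q consumed = 0.86 × 641 = 551.3 mol = 2ξ₁ + 1ξ₂.
Selectivity: 1ξ₁ / (1ξ₂) = 4.14 → ξ₁ = 4.14 ξ₂.
Substitute: (2·4.14 + 1) ξ₂ = 551.3 → ξ₂ = 59.4 mol, ξ₁ = 245.9 mol.
Outlet amounts (n = n₀ + Σ ν·ξ):
  Q: 641 − 2(245.9) − 1(59.4) = 89.74
  M: 0 + 1(245.9) = 245.9
  V: 0 + 1(59.4) = 59.4
  U: 0 + 1(59.4) = 59.4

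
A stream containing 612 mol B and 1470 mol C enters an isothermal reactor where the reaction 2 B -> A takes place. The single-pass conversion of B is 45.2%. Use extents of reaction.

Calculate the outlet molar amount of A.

138 mol

B reacted = 0.452 × 612 = 276.6 mol; ν_B = −2, so ξ = 276.6/2 = 138.3 mol.
Outlet amounts (n = n₀ + ν ξ):
  B: 612 − 2(138.3) = 335.4
  A: 0 + 1(138.3) = 138.3
  C: 1470 (inert)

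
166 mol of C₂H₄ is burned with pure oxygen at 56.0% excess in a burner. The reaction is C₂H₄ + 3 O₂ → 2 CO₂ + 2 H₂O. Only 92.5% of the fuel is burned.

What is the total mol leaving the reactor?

943 mol

Stoichiometric O₂ = 3 × 166 = 498 mol; O₂ fed = 498 × 1.560 = 776.9 mol.
Fuel reacted = 0.925 × 166 → ξ = 153.6 mol.
Outlet (n = n₀ + ν ξ):
  C₂H₄: 166 − 1(153.6) = 12.45
  O₂: 776.9 − 3(153.6) = 316.2
  CO₂: 0 + 2(153.6) = 307.1
  H₂O: 0 + 2(153.6) = 307.1
Total out = 12.45 + 316.2 + 307.1 + 307.1 = 942.9 mol.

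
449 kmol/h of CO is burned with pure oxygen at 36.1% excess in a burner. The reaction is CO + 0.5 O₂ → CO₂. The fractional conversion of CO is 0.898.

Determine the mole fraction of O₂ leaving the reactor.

0.188

Stoichiometric O₂ = 0.5 × 449 = 224.5 kmol/h; O₂ fed = 224.5 × 1.361 = 305.5 kmol/h.
Fuel reacted = 0.898 × 449 → ξ = 403.2 kmol/h.
Outlet (n = n₀ + ν ξ):
  CO: 449 − 1(403.2) = 45.8
  O₂: 305.5 − 0.5(403.2) = 103.9
  CO₂: 0 + 1(403.2) = 403.2
Total out = 552.9 kmol/h; y_O₂ = 103.9 / 552.9 = 0.188.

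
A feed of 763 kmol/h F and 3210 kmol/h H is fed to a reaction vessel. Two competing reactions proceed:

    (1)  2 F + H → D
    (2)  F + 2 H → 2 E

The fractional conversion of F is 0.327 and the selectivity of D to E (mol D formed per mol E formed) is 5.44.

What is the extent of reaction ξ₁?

Conversion of F: F consumed = 0.327 × 763 = 249.5 kmol/h = 2ξ₁ + 1ξ₂.
Selectivity: 1ξ₁ / (2ξ₂) = 5.44 → ξ₁ = 10.88 ξ₂.
Substitute: (2·10.88 + 1) ξ₂ = 249.5 → ξ₂ = 10.96 kmol/h, ξ₁ = 119.3 kmol/h.
Outlet amounts (n = n₀ + Σ ν·ξ):
  F: 763 − 2(119.3) − 1(10.96) = 513.5
  H: 3210 − 1(119.3) − 2(10.96) = 3069
  D: 0 + 1(119.3) = 119.3
  E: 0 + 2(10.96) = 21.92

ξ₁ = 119 kmol/h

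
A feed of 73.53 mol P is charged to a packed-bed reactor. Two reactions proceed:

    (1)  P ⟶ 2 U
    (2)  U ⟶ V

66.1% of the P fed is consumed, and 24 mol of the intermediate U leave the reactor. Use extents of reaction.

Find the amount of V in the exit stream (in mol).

73.2 mol

Conversion of P: P consumed = 1ξ₁ = 0.661 × 73.53 → ξ₁ = 48.6 mol.
U balance: n_U = 0 + 2ξ₁ − 1ξ₂ = 24 → ξ₂ = (2·48.6 − 24)/1 = 73.21 mol.
Outlet amounts (n = n₀ + Σ ν·ξ):
  P: 73.53 − 1(48.6) = 24.93
  U: 0 + 2(48.6) − 1(73.21) = 24
  V: 0 + 1(73.21) = 73.21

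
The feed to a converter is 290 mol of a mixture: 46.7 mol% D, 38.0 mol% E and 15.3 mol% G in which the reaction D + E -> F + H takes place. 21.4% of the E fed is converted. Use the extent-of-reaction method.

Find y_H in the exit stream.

0.0813

E reacted = 0.214 × 110.2 = 23.58 mol; ν_E = −1, so ξ = 23.58/1 = 23.58 mol.
Outlet amounts (n = n₀ + ν ξ):
  D: 135.4 − 1(23.58) = 111.8
  E: 110.2 − 1(23.58) = 86.62
  F: 0 + 1(23.58) = 23.58
  H: 0 + 1(23.58) = 23.58
  G: 44.37 (inert)
Total out = 290 mol; y_H = 23.58 / 290 = 0.08132.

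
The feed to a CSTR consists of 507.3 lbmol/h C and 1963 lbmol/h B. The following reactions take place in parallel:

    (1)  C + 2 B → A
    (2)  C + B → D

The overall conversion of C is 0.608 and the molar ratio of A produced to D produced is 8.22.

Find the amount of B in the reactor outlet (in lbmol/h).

1380 lbmol/h

Conversion of C: C consumed = 0.608 × 507.3 = 308.4 lbmol/h = 1ξ₁ + 1ξ₂.
Selectivity: 1ξ₁ / (1ξ₂) = 8.22 → ξ₁ = 8.22 ξ₂.
Substitute: (1·8.22 + 1) ξ₂ = 308.4 → ξ₂ = 33.45 lbmol/h, ξ₁ = 275 lbmol/h.
Outlet amounts (n = n₀ + Σ ν·ξ):
  C: 507.3 − 1(275) − 1(33.45) = 198.9
  B: 1963 − 2(275) − 1(33.45) = 1380
  A: 0 + 1(275) = 275
  D: 0 + 1(33.45) = 33.45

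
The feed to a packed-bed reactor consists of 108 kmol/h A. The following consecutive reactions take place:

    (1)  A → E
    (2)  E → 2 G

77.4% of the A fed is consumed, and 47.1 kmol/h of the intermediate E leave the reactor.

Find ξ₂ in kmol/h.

Conversion of A: A consumed = 1ξ₁ = 0.774 × 108 → ξ₁ = 83.59 kmol/h.
E balance: n_E = 0 + 1ξ₁ − 1ξ₂ = 47.1 → ξ₂ = (1·83.59 − 47.1)/1 = 36.49 kmol/h.
Outlet amounts (n = n₀ + Σ ν·ξ):
  A: 108 − 1(83.59) = 24.41
  E: 0 + 1(83.59) − 1(36.49) = 47.1
  G: 0 + 2(36.49) = 72.98

ξ₂ = 36.5 kmol/h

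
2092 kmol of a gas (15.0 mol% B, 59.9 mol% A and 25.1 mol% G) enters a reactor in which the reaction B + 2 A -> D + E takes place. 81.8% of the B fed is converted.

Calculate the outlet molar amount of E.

257 kmol

B reacted = 0.818 × 313.8 = 256.7 kmol; ν_B = −1, so ξ = 256.7/1 = 256.7 kmol.
Outlet amounts (n = n₀ + ν ξ):
  B: 313.8 − 1(256.7) = 57.11
  A: 1253 − 2(256.7) = 739.7
  D: 0 + 1(256.7) = 256.7
  E: 0 + 1(256.7) = 256.7
  G: 525.1 (inert)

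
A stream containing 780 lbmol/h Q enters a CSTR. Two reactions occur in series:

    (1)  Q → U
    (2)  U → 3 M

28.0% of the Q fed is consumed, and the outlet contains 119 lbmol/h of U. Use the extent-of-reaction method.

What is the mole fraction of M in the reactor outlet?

Conversion of Q: Q consumed = 1ξ₁ = 0.28 × 780 → ξ₁ = 218.4 lbmol/h.
U balance: n_U = 0 + 1ξ₁ − 1ξ₂ = 119 → ξ₂ = (1·218.4 − 119)/1 = 99.4 lbmol/h.
Outlet amounts (n = n₀ + Σ ν·ξ):
  Q: 780 − 1(218.4) = 561.6
  U: 0 + 1(218.4) − 1(99.4) = 119
  M: 0 + 3(99.4) = 298.2
Total out = 978.8 lbmol/h; y_M = 298.2 / 978.8 = 0.3047.

0.305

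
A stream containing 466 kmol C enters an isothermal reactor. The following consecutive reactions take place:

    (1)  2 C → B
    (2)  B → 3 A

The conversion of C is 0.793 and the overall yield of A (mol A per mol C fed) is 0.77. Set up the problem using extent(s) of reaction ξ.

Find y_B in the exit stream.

0.125

Conversion of C: C consumed = 2ξ₁ = 0.793 × 466 → ξ₁ = 184.8 kmol.
Yield of A: 3ξ₂ / 466 = 0.77 → ξ₂ = 119.6 kmol.
Outlet amounts (n = n₀ + Σ ν·ξ):
  C: 466 − 2(184.8) = 96.46
  B: 0 + 1(184.8) − 1(119.6) = 65.16
  A: 0 + 3(119.6) = 358.8
Total out = 520.4 kmol; y_B = 65.16 / 520.4 = 0.1252.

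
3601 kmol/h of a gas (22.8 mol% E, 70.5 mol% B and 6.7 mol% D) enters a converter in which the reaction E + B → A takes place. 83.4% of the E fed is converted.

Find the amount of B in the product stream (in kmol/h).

E reacted = 0.834 × 821 = 684.7 kmol/h; ν_E = −1, so ξ = 684.7/1 = 684.7 kmol/h.
Outlet amounts (n = n₀ + ν ξ):
  E: 821 − 1(684.7) = 136.3
  B: 2539 − 1(684.7) = 1854
  A: 0 + 1(684.7) = 684.7
  D: 241.3 (inert)

1850 kmol/h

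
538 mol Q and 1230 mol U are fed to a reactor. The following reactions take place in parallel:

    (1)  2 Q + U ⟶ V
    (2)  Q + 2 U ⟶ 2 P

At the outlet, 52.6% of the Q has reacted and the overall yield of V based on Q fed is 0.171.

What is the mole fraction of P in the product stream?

0.133

Yield of V: 1ξ₁ / 538 = 0.171 → ξ₁ = 92 mol.
Conversion of Q: 2ξ₁ + 1ξ₂ = 0.526 × 538 = 283 → ξ₂ = 98.99 mol.
Outlet amounts (n = n₀ + Σ ν·ξ):
  Q: 538 − 2(92) − 1(98.99) = 255
  U: 1230 − 1(92) − 2(98.99) = 940
  V: 0 + 1(92) = 92
  P: 0 + 2(98.99) = 198
Total out = 1485 mol; y_P = 198 / 1485 = 0.1333.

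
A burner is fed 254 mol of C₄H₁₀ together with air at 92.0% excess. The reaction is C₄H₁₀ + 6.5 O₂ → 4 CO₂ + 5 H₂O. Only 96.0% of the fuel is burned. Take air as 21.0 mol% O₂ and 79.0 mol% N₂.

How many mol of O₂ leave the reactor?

1580 mol

Stoichiometric O₂ = 6.5 × 254 = 1651 mol; O₂ fed = 1651 × 1.920 = 3170 mol.
N₂ fed = 3170 × 79/21 = 11920 mol.
Fuel reacted = 0.96 × 254 → ξ = 243.8 mol.
Outlet (n = n₀ + ν ξ):
  C₄H₁₀: 254 − 1(243.8) = 10.16
  O₂: 3170 − 6.5(243.8) = 1585
  N₂: 11920 (inert)
  CO₂: 0 + 4(243.8) = 975.4
  H₂O: 0 + 5(243.8) = 1219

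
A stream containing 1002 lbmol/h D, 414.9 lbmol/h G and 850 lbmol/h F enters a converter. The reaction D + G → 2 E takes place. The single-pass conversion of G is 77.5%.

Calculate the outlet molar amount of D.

G reacted = 0.775 × 414.9 = 321.5 lbmol/h; ν_G = −1, so ξ = 321.5/1 = 321.5 lbmol/h.
Outlet amounts (n = n₀ + ν ξ):
  D: 1002 − 1(321.5) = 680.5
  G: 414.9 − 1(321.5) = 93.35
  E: 0 + 2(321.5) = 643.1
  F: 850 (inert)

680 lbmol/h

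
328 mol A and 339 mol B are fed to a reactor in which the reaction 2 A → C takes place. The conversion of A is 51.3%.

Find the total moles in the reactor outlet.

A reacted = 0.513 × 328 = 168.3 mol; ν_A = −2, so ξ = 168.3/2 = 84.13 mol.
Outlet amounts (n = n₀ + ν ξ):
  A: 328 − 2(84.13) = 159.7
  C: 0 + 1(84.13) = 84.13
  B: 339 (inert)
Total out = 159.7 + 84.13 + 339 = 582.9 mol.

583 mol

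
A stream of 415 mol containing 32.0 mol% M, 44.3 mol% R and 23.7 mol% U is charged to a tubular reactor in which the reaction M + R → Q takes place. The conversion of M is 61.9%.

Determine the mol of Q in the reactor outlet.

82.2 mol

M reacted = 0.619 × 132.8 = 82.2 mol; ν_M = −1, so ξ = 82.2/1 = 82.2 mol.
Outlet amounts (n = n₀ + ν ξ):
  M: 132.8 − 1(82.2) = 50.6
  R: 183.8 − 1(82.2) = 101.6
  Q: 0 + 1(82.2) = 82.2
  U: 98.36 (inert)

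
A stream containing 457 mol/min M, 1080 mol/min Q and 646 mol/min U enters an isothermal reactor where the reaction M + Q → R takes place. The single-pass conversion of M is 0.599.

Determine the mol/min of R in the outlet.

274 mol/min

M reacted = 0.599 × 457 = 273.7 mol/min; ν_M = −1, so ξ = 273.7/1 = 273.7 mol/min.
Outlet amounts (n = n₀ + ν ξ):
  M: 457 − 1(273.7) = 183.3
  Q: 1080 − 1(273.7) = 806.3
  R: 0 + 1(273.7) = 273.7
  U: 646 (inert)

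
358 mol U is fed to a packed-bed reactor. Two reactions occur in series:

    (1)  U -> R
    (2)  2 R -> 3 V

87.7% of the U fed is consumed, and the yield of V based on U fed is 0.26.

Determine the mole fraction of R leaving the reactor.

0.648

Conversion of U: U consumed = 1ξ₁ = 0.877 × 358 → ξ₁ = 314 mol.
Yield of V: 3ξ₂ / 358 = 0.26 → ξ₂ = 31.03 mol.
Outlet amounts (n = n₀ + Σ ν·ξ):
  U: 358 − 1(314) = 44.03
  R: 0 + 1(314) − 2(31.03) = 251.9
  V: 0 + 3(31.03) = 93.08
Total out = 389 mol; y_R = 251.9 / 389 = 0.6475.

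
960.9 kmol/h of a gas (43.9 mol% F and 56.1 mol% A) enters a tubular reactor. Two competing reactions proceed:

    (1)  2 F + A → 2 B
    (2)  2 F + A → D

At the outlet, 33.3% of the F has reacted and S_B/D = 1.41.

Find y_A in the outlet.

Conversion of F: F consumed = 0.333 × 421.8 = 140.5 kmol/h = 2ξ₁ + 2ξ₂.
Selectivity: 2ξ₁ / (1ξ₂) = 1.41 → ξ₁ = 0.705 ξ₂.
Substitute: (2·0.705 + 2) ξ₂ = 140.5 → ξ₂ = 41.19 kmol/h, ξ₁ = 29.04 kmol/h.
Outlet amounts (n = n₀ + Σ ν·ξ):
  F: 421.8 − 2(29.04) − 2(41.19) = 281.4
  A: 539.1 − 1(29.04) − 1(41.19) = 468.8
  B: 0 + 2(29.04) = 58.08
  D: 0 + 1(41.19) = 41.19
Total out = 849.5 kmol/h; y_A = 468.8 / 849.5 = 0.5519.

0.552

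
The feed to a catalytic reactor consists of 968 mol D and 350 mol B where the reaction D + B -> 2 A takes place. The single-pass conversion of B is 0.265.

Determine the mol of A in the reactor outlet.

B reacted = 0.265 × 350 = 92.75 mol; ν_B = −1, so ξ = 92.75/1 = 92.75 mol.
Outlet amounts (n = n₀ + ν ξ):
  D: 968 − 1(92.75) = 875.2
  B: 350 − 1(92.75) = 257.2
  A: 0 + 2(92.75) = 185.5

186 mol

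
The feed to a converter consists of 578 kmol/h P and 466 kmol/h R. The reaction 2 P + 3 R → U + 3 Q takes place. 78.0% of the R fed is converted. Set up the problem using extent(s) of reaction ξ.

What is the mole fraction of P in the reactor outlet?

R reacted = 0.78 × 466 = 363.5 kmol/h; ν_R = −3, so ξ = 363.5/3 = 121.2 kmol/h.
Outlet amounts (n = n₀ + ν ξ):
  P: 578 − 2(121.2) = 335.7
  R: 466 − 3(121.2) = 102.5
  U: 0 + 1(121.2) = 121.2
  Q: 0 + 3(121.2) = 363.5
Total out = 922.8 kmol/h; y_P = 335.7 / 922.8 = 0.3637.

0.364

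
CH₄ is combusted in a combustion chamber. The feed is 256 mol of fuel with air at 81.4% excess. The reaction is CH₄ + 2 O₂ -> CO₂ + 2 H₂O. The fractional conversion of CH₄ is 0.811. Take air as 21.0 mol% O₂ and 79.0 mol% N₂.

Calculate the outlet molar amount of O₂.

514 mol

Stoichiometric O₂ = 2 × 256 = 512 mol; O₂ fed = 512 × 1.814 = 928.8 mol.
N₂ fed = 928.8 × 79/21 = 3494 mol.
Fuel reacted = 0.811 × 256 → ξ = 207.6 mol.
Outlet (n = n₀ + ν ξ):
  CH₄: 256 − 1(207.6) = 48.38
  O₂: 928.8 − 2(207.6) = 513.5
  N₂: 3494 (inert)
  CO₂: 0 + 1(207.6) = 207.6
  H₂O: 0 + 2(207.6) = 415.2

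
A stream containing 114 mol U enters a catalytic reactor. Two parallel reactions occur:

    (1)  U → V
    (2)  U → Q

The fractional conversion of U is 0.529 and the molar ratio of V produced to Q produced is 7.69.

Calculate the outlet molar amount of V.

Conversion of U: U consumed = 0.529 × 114 = 60.31 mol = 1ξ₁ + 1ξ₂.
Selectivity: 1ξ₁ / (1ξ₂) = 7.69 → ξ₁ = 7.69 ξ₂.
Substitute: (1·7.69 + 1) ξ₂ = 60.31 → ξ₂ = 6.94 mol, ξ₁ = 53.37 mol.
Outlet amounts (n = n₀ + Σ ν·ξ):
  U: 114 − 1(53.37) − 1(6.94) = 53.69
  V: 0 + 1(53.37) = 53.37
  Q: 0 + 1(6.94) = 6.94

53.4 mol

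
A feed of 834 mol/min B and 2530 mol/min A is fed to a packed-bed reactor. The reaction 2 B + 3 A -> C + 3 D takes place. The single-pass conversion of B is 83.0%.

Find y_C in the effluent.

B reacted = 0.83 × 834 = 692.2 mol/min; ν_B = −2, so ξ = 692.2/2 = 346.1 mol/min.
Outlet amounts (n = n₀ + ν ξ):
  B: 834 − 2(346.1) = 141.8
  A: 2530 − 3(346.1) = 1492
  C: 0 + 1(346.1) = 346.1
  D: 0 + 3(346.1) = 1038
Total out = 3018 mol/min; y_C = 346.1 / 3018 = 0.1147.

0.115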